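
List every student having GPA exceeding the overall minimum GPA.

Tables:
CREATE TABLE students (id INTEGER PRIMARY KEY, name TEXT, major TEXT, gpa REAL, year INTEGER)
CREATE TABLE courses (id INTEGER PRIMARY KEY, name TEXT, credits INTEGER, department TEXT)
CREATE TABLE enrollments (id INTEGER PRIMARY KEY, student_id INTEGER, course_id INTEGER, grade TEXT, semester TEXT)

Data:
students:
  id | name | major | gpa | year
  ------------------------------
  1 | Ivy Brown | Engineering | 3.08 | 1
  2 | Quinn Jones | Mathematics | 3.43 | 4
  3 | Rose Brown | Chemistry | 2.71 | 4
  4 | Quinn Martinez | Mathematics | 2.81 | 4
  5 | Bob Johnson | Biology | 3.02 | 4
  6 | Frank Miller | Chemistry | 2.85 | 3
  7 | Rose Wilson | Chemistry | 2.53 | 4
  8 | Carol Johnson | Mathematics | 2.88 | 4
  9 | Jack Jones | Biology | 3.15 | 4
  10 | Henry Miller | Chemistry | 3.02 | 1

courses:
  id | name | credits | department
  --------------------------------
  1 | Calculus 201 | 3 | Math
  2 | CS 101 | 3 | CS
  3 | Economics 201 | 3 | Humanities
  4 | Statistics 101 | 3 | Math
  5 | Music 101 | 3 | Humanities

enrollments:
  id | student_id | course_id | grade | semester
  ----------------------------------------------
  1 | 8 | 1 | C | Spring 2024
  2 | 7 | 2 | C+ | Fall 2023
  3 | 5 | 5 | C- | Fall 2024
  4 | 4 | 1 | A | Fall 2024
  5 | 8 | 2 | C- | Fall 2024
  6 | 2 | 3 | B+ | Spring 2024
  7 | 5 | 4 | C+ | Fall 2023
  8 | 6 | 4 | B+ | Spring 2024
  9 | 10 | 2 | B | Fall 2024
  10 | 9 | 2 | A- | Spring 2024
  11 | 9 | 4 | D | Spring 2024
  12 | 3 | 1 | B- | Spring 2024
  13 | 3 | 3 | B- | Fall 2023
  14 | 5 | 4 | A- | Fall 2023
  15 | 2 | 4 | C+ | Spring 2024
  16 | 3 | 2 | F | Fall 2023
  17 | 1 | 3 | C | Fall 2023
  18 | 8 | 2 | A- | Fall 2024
SELECT name, gpa FROM students WHERE gpa > (SELECT MIN(gpa) FROM students)

Execution result:
name | gpa
Ivy Brown | 3.08
Quinn Jones | 3.43
Rose Brown | 2.71
Quinn Martinez | 2.81
Bob Johnson | 3.02
Frank Miller | 2.85
Carol Johnson | 2.88
Jack Jones | 3.15
Henry Miller | 3.02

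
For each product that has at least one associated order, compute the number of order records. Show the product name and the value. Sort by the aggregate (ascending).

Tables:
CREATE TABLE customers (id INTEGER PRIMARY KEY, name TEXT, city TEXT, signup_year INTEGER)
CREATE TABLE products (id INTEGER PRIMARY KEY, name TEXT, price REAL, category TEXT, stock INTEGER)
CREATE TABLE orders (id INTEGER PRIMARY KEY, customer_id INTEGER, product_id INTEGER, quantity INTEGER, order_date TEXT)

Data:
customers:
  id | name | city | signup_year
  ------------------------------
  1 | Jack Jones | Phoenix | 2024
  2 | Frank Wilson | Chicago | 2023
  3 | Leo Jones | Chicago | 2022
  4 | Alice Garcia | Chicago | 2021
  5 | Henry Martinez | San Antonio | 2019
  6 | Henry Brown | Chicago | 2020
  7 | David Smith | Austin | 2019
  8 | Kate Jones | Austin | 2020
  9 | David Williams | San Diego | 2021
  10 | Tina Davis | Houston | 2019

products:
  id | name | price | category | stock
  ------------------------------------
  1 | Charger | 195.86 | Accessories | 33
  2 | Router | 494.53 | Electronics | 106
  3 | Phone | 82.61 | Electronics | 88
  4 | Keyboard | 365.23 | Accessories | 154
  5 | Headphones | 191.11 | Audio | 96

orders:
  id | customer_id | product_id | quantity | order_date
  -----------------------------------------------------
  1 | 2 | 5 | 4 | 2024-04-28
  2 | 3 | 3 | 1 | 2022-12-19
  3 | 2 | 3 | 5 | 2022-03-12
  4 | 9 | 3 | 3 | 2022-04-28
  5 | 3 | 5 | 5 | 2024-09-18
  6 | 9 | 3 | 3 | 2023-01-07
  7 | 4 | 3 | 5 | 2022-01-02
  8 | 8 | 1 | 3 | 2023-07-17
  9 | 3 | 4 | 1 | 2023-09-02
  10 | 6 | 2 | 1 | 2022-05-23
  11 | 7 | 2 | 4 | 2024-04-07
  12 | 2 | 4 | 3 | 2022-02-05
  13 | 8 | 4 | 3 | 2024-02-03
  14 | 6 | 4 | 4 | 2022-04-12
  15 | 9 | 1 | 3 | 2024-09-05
SELECT p.name, COUNT(*) AS n FROM orders c JOIN products p ON c.product_id = p.id GROUP BY p.id, p.name ORDER BY n ASC

Execution result:
name | n
Charger | 2
Router | 2
Headphones | 2
Keyboard | 4
Phone | 5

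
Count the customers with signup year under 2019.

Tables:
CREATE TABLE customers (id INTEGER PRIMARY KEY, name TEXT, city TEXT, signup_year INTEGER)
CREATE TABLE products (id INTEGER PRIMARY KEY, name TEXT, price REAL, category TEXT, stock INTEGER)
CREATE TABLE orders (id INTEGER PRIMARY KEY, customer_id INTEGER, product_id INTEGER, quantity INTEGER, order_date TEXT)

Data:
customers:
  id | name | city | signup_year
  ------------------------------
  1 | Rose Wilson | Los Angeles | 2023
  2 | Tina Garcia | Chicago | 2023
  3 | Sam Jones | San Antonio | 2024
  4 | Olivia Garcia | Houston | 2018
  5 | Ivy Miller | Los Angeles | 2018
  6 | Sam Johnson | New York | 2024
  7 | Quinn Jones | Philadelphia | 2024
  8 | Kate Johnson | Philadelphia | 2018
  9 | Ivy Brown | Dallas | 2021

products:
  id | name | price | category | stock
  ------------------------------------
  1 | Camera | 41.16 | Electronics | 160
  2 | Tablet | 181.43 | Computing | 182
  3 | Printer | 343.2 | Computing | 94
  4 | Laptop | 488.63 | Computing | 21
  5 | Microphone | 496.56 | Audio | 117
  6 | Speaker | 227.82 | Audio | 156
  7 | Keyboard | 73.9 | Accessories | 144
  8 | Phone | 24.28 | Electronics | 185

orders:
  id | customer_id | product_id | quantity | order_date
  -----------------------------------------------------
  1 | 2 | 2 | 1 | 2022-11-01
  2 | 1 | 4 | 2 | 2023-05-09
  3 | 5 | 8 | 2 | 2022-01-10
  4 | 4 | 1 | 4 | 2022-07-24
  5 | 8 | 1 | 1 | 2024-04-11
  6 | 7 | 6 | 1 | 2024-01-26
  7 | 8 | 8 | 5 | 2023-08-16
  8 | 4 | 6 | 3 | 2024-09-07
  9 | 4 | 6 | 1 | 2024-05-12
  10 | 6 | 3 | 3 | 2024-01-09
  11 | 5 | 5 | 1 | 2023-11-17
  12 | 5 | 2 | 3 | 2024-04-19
SELECT COUNT(*) FROM customers WHERE signup_year < 2019

Execution result:
3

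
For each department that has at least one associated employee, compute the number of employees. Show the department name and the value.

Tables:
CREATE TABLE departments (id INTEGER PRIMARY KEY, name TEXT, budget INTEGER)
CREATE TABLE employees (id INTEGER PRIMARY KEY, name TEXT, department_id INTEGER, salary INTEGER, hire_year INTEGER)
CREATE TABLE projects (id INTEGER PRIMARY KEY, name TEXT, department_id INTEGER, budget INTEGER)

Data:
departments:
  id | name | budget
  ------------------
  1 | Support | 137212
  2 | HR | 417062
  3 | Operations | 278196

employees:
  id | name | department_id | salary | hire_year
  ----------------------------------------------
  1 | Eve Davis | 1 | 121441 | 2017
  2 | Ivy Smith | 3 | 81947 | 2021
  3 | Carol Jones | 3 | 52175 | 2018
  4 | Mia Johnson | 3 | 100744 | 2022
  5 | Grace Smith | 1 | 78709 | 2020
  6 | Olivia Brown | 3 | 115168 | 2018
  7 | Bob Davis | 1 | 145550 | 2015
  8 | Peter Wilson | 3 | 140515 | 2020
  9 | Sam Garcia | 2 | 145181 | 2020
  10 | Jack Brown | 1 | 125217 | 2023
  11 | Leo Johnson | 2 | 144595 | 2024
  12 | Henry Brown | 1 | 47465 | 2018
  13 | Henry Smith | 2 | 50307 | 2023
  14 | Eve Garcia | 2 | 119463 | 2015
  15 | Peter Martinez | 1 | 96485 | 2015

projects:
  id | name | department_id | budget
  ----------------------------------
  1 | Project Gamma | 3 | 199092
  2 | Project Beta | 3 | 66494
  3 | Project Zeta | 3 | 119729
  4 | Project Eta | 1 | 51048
SELECT p.name, COUNT(*) AS n FROM employees c JOIN departments p ON c.department_id = p.id GROUP BY p.id, p.name

Execution result:
name | n
Support | 6
HR | 4
Operations | 5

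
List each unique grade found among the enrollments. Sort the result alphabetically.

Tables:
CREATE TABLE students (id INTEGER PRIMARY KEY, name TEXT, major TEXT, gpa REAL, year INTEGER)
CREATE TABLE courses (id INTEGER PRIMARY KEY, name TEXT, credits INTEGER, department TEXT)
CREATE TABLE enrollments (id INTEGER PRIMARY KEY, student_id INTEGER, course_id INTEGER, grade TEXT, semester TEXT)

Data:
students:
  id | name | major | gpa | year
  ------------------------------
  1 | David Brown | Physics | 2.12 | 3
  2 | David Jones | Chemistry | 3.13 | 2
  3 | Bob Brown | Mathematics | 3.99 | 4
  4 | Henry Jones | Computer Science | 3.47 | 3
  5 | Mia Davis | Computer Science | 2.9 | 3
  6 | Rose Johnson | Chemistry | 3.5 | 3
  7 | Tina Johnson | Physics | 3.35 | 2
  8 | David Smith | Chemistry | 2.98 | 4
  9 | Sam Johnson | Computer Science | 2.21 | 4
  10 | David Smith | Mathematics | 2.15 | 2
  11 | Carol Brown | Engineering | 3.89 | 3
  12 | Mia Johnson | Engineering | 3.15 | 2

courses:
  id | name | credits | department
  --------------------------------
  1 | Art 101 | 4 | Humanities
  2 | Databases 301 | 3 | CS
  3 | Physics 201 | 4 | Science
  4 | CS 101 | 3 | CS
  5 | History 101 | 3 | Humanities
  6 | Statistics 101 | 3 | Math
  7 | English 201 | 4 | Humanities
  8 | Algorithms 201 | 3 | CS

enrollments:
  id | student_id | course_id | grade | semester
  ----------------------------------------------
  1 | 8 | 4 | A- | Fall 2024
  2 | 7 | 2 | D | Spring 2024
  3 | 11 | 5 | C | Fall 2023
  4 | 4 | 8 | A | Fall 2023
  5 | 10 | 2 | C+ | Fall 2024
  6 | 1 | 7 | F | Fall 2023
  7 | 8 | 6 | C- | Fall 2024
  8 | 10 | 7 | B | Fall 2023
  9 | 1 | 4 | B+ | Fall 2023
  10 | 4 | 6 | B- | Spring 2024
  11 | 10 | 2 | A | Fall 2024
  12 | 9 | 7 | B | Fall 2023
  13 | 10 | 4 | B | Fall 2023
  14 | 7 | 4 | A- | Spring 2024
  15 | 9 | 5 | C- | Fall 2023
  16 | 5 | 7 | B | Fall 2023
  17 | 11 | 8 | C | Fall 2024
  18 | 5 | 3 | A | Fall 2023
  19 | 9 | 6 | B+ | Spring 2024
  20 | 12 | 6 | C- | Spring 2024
SELECT DISTINCT grade FROM enrollments ORDER BY grade

Execution result:
grade
A
A-
B
B+
B-
C
C+
C-
D
F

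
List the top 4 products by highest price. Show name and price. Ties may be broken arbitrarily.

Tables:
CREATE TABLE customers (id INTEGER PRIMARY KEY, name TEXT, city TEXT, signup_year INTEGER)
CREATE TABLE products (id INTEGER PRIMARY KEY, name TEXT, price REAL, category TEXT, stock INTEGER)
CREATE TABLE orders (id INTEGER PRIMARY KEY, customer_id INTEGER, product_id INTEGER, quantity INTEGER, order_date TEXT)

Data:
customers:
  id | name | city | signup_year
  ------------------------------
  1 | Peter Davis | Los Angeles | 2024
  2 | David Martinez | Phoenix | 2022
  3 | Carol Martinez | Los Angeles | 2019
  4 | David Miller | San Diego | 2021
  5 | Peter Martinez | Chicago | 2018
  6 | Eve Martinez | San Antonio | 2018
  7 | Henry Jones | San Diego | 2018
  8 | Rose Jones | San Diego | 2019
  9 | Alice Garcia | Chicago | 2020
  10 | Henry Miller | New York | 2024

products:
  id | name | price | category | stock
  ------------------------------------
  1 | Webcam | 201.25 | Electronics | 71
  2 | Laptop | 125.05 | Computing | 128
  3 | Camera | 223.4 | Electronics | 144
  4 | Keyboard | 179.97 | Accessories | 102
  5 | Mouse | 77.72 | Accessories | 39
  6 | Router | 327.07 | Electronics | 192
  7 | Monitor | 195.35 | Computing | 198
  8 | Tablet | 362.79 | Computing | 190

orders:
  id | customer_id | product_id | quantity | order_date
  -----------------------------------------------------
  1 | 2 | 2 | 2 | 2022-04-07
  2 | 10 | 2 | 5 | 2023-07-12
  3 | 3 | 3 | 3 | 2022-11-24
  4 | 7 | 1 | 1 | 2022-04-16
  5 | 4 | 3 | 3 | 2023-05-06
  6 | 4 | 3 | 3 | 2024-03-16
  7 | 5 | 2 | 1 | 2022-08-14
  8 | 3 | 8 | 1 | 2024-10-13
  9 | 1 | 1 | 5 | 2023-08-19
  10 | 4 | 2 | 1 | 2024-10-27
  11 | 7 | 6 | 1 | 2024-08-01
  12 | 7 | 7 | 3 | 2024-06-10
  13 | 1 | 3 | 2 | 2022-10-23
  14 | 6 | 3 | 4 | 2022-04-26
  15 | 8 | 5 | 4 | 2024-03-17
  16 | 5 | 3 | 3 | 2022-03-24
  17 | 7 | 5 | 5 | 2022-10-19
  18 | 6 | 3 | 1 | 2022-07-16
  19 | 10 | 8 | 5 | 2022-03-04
SELECT name, price FROM products ORDER BY price DESC LIMIT 4

Execution result:
name | price
Tablet | 362.79
Router | 327.07
Camera | 223.40
Webcam | 201.25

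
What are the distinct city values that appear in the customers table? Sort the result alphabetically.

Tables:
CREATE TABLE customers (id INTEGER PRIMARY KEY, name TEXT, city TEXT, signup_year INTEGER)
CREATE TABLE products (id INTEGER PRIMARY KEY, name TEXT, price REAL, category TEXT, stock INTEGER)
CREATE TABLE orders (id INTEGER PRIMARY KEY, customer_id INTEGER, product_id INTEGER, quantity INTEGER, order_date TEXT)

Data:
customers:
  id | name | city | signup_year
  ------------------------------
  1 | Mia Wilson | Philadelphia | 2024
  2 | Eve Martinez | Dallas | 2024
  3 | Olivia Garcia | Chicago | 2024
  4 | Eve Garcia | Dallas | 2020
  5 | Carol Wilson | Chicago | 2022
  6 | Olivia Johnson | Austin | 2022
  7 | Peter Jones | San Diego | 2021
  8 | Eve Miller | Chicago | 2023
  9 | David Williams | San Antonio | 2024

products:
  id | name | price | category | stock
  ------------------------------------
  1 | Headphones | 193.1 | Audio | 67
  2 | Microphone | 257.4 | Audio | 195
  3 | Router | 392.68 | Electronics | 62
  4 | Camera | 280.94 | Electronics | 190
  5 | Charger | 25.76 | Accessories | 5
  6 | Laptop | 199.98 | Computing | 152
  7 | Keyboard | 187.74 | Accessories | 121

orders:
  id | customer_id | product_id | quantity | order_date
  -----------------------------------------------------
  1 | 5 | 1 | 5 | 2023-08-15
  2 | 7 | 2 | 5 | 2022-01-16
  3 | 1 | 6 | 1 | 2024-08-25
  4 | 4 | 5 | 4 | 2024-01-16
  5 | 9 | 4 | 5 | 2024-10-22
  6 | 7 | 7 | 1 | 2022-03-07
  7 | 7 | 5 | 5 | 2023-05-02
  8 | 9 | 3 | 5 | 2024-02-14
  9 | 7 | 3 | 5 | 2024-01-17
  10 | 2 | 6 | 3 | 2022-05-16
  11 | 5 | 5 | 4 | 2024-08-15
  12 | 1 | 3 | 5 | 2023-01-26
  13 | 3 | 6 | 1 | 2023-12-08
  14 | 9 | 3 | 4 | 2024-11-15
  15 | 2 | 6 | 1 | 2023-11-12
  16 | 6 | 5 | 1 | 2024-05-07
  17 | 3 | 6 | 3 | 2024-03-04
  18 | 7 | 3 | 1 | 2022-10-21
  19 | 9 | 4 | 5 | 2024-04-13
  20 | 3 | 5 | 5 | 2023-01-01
SELECT DISTINCT city FROM customers ORDER BY city

Execution result:
city
Austin
Chicago
Dallas
Philadelphia
San Antonio
San Diego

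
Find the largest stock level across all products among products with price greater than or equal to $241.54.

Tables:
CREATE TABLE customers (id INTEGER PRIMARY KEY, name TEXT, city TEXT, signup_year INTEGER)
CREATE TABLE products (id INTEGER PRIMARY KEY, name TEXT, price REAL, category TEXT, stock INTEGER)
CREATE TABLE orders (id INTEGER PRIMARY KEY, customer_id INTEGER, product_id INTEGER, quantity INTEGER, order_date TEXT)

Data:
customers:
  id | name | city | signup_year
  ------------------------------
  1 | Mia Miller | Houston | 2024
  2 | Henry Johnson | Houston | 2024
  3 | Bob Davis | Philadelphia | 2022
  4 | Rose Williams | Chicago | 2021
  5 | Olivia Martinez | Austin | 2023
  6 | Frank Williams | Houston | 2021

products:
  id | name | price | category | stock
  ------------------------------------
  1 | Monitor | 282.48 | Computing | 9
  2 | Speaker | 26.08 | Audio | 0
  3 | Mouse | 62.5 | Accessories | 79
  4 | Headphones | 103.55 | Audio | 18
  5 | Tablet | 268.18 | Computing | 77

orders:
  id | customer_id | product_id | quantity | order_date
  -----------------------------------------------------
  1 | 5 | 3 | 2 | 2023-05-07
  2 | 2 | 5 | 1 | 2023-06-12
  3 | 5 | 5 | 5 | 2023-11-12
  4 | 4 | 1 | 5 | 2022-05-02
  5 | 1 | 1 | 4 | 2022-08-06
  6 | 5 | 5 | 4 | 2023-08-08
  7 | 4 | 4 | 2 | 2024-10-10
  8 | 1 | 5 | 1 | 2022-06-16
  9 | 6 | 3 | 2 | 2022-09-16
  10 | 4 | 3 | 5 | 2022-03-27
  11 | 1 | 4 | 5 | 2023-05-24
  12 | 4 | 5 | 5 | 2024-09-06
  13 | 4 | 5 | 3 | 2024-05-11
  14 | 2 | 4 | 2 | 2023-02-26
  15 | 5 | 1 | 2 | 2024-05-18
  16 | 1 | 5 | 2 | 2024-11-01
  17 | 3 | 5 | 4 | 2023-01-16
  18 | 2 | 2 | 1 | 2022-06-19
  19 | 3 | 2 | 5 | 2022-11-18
SELECT MAX(stock) FROM products WHERE price >= 241.54

Execution result:
77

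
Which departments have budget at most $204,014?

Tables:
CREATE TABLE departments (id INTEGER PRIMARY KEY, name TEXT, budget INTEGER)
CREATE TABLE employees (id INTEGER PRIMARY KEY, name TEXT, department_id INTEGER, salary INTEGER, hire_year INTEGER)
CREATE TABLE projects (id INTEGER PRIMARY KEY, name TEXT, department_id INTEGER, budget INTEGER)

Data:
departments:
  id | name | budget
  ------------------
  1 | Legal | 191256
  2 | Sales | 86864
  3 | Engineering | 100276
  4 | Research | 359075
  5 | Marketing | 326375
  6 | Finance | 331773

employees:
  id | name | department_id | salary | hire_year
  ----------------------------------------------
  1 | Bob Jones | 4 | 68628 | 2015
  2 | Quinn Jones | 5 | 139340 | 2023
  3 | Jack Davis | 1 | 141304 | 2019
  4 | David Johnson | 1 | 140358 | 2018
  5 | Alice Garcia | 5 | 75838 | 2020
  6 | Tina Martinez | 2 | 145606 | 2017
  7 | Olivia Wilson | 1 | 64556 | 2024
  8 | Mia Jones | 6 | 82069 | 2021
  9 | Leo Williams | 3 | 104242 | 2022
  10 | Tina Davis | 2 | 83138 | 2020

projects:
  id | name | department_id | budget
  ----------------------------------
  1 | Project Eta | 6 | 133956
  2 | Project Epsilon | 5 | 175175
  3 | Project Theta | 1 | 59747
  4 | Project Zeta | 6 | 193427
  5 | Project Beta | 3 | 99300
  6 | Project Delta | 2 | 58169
SELECT name, budget FROM departments WHERE budget <= 204014

Execution result:
name | budget
Legal | 191256
Sales | 86864
Engineering | 100276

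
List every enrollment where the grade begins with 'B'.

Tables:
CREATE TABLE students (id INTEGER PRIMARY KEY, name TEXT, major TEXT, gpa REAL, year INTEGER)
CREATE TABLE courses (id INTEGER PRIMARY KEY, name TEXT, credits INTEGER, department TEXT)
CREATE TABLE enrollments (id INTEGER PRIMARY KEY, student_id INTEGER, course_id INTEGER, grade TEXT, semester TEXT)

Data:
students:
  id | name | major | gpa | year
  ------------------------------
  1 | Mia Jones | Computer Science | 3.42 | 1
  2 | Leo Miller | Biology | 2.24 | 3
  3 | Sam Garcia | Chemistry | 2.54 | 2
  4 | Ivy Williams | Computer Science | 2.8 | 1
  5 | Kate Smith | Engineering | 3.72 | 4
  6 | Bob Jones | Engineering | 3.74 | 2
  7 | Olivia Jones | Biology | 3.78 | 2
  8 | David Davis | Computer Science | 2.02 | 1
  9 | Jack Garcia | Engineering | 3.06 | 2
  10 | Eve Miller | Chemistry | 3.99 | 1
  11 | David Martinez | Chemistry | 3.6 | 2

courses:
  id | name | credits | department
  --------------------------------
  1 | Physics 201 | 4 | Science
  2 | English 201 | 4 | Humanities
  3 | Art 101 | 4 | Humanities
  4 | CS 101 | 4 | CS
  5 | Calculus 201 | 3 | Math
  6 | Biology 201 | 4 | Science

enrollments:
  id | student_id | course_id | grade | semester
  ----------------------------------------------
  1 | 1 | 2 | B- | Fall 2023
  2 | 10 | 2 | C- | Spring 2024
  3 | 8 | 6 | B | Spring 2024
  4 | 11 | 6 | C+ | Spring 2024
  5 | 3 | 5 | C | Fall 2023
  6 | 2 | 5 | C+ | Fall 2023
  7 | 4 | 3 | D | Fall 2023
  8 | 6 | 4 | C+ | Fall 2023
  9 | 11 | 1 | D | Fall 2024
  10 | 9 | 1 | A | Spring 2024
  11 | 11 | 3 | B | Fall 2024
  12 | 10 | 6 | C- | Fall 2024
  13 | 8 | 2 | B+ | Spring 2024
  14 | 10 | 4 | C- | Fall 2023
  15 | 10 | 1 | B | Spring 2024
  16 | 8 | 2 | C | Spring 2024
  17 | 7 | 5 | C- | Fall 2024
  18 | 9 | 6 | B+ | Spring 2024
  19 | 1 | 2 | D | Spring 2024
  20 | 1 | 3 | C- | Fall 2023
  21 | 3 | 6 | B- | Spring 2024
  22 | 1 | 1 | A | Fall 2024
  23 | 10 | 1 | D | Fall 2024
SELECT id, grade FROM enrollments WHERE grade LIKE 'B%'

Execution result:
id | grade
1 | B-
3 | B
11 | B
13 | B+
15 | B
18 | B+
21 | B-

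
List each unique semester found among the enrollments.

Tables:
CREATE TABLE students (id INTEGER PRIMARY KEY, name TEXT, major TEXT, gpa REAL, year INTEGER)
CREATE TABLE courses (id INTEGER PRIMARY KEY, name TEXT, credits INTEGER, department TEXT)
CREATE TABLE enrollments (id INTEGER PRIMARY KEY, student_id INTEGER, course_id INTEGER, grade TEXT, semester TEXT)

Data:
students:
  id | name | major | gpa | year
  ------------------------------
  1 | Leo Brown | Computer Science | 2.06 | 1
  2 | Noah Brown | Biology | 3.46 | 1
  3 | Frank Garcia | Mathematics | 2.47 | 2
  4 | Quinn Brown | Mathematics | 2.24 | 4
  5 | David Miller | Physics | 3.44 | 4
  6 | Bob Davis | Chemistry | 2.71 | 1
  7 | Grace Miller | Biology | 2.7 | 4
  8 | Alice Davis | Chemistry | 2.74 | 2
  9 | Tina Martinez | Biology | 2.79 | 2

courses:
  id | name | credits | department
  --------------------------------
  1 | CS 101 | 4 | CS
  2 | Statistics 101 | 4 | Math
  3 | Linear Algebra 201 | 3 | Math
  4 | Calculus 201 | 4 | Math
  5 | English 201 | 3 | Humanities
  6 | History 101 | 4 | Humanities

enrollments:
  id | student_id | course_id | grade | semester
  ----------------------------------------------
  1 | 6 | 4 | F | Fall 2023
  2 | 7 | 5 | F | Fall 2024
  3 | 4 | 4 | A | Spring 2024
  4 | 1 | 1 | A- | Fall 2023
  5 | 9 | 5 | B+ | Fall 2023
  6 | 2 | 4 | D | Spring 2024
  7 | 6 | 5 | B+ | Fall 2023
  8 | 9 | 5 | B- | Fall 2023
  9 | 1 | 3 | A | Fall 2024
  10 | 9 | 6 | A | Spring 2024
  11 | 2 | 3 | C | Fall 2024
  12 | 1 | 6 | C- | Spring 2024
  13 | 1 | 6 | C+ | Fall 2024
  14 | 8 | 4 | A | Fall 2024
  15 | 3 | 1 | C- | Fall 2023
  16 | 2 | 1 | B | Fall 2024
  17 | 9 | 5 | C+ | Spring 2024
SELECT DISTINCT semester FROM enrollments

Execution result:
semester
Fall 2023
Fall 2024
Spring 2024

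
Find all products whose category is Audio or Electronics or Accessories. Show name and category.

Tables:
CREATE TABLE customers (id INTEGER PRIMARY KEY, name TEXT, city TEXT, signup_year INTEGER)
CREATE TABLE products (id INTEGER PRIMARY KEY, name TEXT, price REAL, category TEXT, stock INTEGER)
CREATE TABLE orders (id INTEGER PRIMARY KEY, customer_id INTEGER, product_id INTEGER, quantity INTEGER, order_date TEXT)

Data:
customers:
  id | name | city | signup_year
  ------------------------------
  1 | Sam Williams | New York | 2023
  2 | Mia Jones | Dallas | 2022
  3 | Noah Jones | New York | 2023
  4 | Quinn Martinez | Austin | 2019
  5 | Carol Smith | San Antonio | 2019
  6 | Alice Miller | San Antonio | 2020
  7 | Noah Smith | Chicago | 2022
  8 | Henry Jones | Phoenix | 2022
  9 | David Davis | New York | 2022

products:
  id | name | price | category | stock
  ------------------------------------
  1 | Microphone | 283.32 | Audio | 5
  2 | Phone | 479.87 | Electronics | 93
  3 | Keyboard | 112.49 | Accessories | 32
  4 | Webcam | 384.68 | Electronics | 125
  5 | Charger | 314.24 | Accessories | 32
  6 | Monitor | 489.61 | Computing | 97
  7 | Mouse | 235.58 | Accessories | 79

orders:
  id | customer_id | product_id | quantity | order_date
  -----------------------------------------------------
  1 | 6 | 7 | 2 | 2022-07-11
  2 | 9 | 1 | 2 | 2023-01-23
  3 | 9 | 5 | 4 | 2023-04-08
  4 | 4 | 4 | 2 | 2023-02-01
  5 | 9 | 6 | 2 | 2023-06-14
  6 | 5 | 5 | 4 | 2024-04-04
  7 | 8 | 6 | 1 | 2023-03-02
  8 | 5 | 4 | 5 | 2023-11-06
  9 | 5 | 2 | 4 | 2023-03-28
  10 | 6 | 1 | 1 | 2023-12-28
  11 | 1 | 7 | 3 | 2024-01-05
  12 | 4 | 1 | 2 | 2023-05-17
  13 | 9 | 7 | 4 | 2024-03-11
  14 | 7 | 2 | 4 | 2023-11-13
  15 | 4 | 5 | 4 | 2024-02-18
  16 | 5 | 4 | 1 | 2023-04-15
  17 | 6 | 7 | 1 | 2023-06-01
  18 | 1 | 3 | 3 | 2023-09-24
SELECT name, category FROM products WHERE category IN ('Audio', 'Electronics', 'Accessories')

Execution result:
name | category
Microphone | Audio
Phone | Electronics
Keyboard | Accessories
Webcam | Electronics
Charger | Accessories
Mouse | Accessories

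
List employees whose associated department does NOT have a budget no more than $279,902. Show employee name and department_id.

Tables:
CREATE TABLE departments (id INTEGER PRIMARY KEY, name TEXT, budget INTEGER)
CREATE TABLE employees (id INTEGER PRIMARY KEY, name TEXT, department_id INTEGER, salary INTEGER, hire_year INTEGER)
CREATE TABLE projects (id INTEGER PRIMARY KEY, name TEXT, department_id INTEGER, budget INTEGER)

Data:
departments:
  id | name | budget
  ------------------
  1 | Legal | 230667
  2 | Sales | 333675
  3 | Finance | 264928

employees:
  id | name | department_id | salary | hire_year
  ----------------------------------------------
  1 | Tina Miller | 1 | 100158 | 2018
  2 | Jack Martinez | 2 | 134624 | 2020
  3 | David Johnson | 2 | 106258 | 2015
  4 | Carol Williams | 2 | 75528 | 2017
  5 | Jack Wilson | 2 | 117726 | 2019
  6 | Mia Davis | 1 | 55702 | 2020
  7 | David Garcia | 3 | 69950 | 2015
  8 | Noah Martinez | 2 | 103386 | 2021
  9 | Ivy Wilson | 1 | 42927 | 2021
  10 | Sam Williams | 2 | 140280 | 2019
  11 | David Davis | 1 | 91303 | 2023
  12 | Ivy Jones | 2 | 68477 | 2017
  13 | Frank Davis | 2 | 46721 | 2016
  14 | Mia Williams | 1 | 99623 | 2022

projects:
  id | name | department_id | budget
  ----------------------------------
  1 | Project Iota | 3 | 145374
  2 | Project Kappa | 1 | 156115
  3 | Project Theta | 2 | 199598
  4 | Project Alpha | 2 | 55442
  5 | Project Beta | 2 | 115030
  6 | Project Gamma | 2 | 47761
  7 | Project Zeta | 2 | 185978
SELECT name, department_id FROM employees WHERE department_id NOT IN (SELECT id FROM departments WHERE budget <= 279902)

Execution result:
name | department_id
Jack Martinez | 2
David Johnson | 2
Carol Williams | 2
Jack Wilson | 2
Noah Martinez | 2
Sam Williams | 2
Ivy Jones | 2
Frank Davis | 2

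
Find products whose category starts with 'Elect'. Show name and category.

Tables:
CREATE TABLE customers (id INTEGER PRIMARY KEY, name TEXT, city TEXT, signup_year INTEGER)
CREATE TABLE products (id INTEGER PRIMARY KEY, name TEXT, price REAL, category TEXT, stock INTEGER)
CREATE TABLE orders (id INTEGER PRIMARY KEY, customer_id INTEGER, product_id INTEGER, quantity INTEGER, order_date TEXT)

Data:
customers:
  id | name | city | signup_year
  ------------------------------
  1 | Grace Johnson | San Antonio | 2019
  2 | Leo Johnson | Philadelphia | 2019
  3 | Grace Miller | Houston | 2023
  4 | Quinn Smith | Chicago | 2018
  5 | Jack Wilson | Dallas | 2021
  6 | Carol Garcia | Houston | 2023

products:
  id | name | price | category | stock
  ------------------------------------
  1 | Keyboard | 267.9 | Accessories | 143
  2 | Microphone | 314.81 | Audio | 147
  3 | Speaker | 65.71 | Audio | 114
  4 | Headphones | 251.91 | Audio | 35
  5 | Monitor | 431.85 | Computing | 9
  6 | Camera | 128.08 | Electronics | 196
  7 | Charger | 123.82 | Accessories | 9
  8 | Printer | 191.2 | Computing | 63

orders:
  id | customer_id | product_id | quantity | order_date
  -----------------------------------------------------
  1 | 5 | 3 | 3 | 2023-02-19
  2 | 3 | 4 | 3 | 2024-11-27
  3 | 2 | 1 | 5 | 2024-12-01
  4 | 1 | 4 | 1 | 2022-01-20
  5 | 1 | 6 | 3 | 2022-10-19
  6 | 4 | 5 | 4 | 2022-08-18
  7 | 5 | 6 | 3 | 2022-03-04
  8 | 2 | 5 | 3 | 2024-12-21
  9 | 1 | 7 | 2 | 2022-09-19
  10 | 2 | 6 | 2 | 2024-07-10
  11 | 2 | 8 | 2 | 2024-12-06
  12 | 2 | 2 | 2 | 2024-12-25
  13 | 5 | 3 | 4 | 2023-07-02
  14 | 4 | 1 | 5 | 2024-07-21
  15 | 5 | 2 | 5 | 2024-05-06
SELECT name, category FROM products WHERE category LIKE 'Elect%'

Execution result:
name | category
Camera | Electronics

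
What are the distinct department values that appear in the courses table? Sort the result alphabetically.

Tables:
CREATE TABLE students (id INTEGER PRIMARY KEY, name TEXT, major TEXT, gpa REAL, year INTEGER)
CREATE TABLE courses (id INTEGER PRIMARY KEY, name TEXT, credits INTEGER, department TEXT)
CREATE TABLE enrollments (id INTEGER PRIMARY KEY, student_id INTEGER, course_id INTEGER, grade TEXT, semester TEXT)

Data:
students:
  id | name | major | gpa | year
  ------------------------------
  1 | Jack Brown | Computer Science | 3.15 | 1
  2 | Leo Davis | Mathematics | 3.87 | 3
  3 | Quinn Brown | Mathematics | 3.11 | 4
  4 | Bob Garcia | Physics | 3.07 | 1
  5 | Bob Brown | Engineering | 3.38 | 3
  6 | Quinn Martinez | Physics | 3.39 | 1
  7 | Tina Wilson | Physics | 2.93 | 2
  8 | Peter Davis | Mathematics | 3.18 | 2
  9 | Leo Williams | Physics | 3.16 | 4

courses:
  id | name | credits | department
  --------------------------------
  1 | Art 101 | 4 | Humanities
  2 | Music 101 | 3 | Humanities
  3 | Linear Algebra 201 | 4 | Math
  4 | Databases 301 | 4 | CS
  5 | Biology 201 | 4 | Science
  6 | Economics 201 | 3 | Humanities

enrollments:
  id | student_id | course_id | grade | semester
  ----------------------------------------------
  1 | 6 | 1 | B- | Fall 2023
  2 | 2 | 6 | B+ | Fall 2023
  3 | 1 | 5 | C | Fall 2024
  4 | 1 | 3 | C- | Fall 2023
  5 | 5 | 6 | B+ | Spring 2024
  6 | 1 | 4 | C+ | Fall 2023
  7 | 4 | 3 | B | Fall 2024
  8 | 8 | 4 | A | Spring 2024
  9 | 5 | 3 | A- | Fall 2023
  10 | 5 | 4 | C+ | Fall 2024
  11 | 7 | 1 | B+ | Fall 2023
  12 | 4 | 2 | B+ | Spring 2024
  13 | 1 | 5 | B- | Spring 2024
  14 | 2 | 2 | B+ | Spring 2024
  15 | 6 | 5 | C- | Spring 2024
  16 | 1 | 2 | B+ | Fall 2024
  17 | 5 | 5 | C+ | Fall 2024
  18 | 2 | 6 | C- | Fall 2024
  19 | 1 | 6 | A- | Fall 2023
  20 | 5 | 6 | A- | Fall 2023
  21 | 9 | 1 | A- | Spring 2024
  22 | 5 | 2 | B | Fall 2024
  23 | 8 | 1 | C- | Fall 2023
SELECT DISTINCT department FROM courses ORDER BY department

Execution result:
department
CS
Humanities
Math
Science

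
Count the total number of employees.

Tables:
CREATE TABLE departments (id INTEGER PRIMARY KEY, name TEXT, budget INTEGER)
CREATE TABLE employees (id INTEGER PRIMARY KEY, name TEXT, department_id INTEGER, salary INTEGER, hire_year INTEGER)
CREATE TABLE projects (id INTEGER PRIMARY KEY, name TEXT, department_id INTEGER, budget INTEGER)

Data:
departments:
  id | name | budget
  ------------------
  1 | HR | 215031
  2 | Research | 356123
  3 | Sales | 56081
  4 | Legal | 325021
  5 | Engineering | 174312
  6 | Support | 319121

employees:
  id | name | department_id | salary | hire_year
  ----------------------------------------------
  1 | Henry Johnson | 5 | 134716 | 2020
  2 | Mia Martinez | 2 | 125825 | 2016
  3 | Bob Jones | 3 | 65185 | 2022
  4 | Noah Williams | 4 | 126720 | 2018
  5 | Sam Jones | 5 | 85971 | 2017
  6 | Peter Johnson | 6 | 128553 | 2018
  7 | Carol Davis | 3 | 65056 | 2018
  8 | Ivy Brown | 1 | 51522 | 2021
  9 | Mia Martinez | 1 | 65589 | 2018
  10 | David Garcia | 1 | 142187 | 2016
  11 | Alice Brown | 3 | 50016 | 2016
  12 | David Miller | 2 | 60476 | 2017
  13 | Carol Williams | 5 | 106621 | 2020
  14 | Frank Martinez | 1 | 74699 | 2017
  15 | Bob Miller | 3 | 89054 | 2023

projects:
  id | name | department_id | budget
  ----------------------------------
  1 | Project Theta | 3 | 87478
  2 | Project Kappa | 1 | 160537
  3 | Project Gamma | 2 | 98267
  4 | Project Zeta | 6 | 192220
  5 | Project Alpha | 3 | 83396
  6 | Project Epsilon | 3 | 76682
SELECT COUNT(*) FROM employees

Execution result:
15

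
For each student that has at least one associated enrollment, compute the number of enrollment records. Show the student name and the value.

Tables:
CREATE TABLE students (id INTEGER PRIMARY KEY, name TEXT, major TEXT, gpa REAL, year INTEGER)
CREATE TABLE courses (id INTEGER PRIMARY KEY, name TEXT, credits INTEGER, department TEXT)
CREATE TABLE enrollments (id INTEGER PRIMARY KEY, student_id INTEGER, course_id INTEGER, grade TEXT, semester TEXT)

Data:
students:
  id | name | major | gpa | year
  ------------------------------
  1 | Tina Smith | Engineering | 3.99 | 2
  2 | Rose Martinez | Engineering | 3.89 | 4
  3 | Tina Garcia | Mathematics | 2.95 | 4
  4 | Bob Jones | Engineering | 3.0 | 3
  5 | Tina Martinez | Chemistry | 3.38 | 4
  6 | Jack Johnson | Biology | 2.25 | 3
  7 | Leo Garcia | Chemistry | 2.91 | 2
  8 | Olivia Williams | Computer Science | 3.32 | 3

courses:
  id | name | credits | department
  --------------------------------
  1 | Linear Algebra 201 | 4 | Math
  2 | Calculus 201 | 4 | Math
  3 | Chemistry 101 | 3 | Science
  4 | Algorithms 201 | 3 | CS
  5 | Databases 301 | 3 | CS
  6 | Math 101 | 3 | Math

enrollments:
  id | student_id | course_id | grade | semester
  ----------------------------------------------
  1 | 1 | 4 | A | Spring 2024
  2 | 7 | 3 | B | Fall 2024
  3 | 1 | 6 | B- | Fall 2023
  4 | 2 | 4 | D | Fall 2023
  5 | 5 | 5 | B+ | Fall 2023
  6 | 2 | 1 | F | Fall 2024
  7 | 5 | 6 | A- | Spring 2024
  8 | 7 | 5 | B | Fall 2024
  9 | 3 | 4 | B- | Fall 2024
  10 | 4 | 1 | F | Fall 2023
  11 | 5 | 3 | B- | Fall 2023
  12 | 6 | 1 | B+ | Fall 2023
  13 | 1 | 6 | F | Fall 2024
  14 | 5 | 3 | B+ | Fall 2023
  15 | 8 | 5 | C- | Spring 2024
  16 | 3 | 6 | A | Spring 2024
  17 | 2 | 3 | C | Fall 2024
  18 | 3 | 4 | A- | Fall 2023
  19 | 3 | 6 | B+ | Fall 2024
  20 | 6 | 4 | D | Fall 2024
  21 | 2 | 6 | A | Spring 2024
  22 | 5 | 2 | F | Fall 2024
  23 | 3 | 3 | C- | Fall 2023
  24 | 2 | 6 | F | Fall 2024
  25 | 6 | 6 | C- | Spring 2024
SELECT p.name, COUNT(*) AS n FROM enrollments c JOIN students p ON c.student_id = p.id GROUP BY p.id, p.name

Execution result:
name | n
Tina Smith | 3
Rose Martinez | 5
Tina Garcia | 5
Bob Jones | 1
Tina Martinez | 5
Jack Johnson | 3
Leo Garcia | 2
Olivia Williams | 1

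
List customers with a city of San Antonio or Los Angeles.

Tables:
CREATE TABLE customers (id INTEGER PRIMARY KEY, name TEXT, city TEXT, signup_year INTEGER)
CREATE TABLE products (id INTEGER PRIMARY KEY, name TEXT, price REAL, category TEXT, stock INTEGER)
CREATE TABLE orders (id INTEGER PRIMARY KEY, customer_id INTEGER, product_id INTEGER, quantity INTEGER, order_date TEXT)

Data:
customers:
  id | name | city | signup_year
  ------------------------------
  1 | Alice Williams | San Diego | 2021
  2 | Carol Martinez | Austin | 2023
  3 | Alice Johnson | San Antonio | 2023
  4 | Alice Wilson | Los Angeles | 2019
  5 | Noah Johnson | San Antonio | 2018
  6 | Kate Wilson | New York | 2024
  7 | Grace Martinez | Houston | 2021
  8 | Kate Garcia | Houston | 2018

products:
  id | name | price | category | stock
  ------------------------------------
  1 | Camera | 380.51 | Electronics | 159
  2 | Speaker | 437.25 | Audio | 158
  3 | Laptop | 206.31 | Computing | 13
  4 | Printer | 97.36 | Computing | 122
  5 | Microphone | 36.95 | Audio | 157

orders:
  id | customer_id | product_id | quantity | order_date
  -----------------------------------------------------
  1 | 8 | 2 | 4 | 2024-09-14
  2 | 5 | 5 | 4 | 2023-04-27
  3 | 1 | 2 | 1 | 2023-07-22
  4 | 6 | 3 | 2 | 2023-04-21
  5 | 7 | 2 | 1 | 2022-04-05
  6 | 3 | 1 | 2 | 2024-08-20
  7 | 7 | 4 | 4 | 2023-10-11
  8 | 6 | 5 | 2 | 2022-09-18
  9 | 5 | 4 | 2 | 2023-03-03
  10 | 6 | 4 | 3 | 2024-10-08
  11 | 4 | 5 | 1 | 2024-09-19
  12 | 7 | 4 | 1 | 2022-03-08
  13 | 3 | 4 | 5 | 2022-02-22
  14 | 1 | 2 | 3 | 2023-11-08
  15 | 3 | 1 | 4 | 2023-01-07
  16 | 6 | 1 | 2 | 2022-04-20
SELECT name, city FROM customers WHERE city IN ('San Antonio', 'Los Angeles')

Execution result:
name | city
Alice Johnson | San Antonio
Alice Wilson | Los Angeles
Noah Johnson | San Antonio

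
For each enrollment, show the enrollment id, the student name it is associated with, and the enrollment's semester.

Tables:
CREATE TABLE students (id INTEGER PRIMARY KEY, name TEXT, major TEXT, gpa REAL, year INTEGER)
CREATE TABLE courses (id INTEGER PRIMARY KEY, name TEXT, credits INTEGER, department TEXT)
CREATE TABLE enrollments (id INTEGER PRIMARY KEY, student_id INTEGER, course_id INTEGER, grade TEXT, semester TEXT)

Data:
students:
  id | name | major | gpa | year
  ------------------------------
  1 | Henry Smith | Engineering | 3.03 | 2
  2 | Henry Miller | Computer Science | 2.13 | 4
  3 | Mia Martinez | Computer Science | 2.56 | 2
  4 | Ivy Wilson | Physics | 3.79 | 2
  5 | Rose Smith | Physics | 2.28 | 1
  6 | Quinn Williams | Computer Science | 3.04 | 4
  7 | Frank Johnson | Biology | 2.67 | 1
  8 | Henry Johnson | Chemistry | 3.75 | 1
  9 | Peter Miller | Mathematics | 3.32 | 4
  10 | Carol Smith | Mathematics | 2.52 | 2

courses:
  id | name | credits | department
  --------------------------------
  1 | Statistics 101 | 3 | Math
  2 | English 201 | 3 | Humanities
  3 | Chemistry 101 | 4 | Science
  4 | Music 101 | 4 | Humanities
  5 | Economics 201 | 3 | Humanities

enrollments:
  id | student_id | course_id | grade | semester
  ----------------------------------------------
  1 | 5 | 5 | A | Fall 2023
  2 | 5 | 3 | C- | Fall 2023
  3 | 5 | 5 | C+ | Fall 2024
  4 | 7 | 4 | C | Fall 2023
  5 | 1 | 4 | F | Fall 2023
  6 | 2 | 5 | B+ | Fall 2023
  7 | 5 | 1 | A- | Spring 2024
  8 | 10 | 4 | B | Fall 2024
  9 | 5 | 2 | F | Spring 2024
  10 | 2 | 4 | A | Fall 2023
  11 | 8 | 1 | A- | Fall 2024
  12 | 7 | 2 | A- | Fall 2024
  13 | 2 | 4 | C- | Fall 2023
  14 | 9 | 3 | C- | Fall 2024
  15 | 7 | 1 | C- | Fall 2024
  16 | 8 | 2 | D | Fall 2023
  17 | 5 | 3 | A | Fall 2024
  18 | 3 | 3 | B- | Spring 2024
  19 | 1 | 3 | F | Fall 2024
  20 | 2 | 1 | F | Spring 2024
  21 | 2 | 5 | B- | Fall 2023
SELECT c.id, p.name AS student, c.semester FROM enrollments c JOIN students p ON c.student_id = p.id

Execution result:
id | student | semester
1 | Rose Smith | Fall 2023
2 | Rose Smith | Fall 2023
3 | Rose Smith | Fall 2024
4 | Frank Johnson | Fall 2023
5 | Henry Smith | Fall 2023
6 | Henry Miller | Fall 2023
7 | Rose Smith | Spring 2024
8 | Carol Smith | Fall 2024
9 | Rose Smith | Spring 2024
10 | Henry Miller | Fall 2023
11 | Henry Johnson | Fall 2024
12 | Frank Johnson | Fall 2024
13 | Henry Miller | Fall 2023
14 | Peter Miller | Fall 2024
15 | Frank Johnson | Fall 2024
16 | Henry Johnson | Fall 2023
17 | Rose Smith | Fall 2024
18 | Mia Martinez | Spring 2024
19 | Henry Smith | Fall 2024
20 | Henry Miller | Spring 2024
21 | Henry Miller | Fall 2023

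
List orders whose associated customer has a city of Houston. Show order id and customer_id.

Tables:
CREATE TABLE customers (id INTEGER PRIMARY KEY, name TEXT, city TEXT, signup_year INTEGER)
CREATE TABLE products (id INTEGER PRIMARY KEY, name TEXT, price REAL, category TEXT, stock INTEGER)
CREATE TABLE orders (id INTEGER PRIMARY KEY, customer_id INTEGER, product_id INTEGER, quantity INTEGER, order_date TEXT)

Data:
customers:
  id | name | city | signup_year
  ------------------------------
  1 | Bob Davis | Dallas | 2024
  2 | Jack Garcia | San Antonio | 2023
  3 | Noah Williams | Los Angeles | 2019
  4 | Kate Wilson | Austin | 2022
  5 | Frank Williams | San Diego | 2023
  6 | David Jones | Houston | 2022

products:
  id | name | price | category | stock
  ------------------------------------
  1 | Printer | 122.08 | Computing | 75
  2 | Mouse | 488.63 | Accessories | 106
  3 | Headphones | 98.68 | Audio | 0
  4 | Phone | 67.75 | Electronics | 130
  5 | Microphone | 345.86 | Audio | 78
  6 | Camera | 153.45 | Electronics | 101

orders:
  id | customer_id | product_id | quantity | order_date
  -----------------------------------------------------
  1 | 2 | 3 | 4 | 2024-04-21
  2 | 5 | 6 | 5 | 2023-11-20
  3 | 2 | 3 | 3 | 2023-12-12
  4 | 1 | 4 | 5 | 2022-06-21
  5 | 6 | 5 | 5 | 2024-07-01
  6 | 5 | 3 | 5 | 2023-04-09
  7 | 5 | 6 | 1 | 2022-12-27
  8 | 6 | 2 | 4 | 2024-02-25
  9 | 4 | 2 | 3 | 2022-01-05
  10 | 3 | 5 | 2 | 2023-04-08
SELECT id, customer_id FROM orders WHERE customer_id IN (SELECT id FROM customers WHERE city = 'Houston')

Execution result:
id | customer_id
5 | 6
8 | 6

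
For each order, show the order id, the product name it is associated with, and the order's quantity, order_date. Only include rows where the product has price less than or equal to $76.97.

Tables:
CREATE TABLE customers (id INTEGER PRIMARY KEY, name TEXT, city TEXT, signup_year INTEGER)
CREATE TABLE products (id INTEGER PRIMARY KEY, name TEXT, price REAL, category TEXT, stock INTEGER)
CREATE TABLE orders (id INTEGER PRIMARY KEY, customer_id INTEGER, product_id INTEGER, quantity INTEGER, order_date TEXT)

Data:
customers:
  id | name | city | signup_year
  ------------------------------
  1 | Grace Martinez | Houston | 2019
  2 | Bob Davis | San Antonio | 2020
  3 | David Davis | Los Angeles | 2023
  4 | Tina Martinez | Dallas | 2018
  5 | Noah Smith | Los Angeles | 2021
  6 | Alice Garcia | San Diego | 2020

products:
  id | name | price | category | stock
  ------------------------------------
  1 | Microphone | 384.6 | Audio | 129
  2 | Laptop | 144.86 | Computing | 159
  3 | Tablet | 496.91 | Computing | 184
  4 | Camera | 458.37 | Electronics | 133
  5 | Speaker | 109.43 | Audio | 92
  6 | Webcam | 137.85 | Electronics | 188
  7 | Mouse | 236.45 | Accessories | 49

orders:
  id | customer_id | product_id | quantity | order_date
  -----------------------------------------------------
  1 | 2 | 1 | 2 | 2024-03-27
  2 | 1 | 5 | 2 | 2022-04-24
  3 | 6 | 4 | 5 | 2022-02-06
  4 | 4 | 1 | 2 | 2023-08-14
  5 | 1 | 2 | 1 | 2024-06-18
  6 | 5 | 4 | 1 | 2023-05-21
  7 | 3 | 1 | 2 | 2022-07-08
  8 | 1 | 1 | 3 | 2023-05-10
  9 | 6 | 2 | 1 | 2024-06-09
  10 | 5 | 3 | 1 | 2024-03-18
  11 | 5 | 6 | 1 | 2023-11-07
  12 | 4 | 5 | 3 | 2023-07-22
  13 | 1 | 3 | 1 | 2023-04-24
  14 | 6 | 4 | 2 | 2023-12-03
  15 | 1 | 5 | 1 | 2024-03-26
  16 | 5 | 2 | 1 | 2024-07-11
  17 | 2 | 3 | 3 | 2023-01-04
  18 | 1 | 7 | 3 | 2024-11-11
SELECT c.id, p.name AS product, c.quantity, c.order_date FROM orders c JOIN products p ON c.product_id = p.id WHERE p.price <= 76.97

Execution result:
(no rows)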